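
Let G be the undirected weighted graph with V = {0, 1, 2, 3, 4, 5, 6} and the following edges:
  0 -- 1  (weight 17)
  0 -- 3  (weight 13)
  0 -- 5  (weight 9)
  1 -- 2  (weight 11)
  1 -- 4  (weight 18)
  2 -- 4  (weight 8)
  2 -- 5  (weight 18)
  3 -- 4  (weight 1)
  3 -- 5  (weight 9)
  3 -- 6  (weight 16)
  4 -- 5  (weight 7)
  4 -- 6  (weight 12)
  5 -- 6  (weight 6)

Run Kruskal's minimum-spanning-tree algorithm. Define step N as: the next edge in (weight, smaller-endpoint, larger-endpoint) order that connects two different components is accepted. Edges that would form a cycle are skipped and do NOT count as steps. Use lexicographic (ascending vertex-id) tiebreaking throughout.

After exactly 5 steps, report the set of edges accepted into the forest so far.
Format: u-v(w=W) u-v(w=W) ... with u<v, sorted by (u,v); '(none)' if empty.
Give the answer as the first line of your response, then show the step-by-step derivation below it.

0-5(w=9) 2-4(w=8) 3-4(w=1) 4-5(w=7) 5-6(w=6)

step 1: add edge 3-4 (w=1); MST = {3-4(w=1)}
step 2: add edge 5-6 (w=6); MST = {3-4(w=1) 5-6(w=6)}
step 3: add edge 4-5 (w=7); MST = {3-4(w=1) 4-5(w=7) 5-6(w=6)}
step 4: add edge 2-4 (w=8); MST = {2-4(w=8) 3-4(w=1) 4-5(w=7) 5-6(w=6)}
step 5: add edge 0-5 (w=9); MST = {0-5(w=9) 2-4(w=8) 3-4(w=1) 4-5(w=7) 5-6(w=6)}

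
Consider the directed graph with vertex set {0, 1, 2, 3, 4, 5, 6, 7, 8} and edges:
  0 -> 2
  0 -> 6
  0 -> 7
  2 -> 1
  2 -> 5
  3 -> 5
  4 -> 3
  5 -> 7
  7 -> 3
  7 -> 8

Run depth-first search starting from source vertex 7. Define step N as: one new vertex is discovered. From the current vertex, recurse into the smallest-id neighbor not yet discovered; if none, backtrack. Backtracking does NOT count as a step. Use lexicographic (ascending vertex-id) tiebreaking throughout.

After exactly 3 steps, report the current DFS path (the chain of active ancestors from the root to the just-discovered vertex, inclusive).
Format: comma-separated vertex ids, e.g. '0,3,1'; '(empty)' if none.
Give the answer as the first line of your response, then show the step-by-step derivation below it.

7,3,5

step 1: discover 7; path=7; order=7
step 2: discover 3; path=7>3; order=7,3
step 3: discover 5; path=7>3>5; order=7,3,5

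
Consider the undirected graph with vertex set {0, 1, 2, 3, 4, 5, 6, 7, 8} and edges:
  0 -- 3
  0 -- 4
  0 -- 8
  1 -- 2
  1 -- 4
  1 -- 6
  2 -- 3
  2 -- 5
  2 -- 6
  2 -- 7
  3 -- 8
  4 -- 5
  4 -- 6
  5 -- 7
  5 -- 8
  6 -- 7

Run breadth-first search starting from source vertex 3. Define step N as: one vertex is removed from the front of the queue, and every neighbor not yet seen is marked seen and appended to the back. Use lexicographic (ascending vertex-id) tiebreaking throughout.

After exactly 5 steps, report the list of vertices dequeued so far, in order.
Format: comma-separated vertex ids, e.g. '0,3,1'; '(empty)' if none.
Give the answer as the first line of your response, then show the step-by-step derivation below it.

3,0,2,8,4

step 1: dequeue 3; queue=[0,2,8]; order=3
step 2: dequeue 0; queue=[2,8,4]; order=3,0
step 3: dequeue 2; queue=[8,4,1,5,6,7]; order=3,0,2
step 4: dequeue 8; queue=[4,1,5,6,7]; order=3,0,2,8
step 5: dequeue 4; queue=[1,5,6,7]; order=3,0,2,8,4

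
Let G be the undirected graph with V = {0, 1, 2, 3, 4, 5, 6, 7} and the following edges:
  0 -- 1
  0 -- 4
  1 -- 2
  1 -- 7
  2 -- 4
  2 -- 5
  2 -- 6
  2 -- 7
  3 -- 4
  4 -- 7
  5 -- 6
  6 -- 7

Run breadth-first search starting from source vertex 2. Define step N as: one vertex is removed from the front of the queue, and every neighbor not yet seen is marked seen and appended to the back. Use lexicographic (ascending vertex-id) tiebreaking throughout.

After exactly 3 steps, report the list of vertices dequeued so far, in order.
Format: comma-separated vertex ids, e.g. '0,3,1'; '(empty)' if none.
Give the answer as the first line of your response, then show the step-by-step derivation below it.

2,1,4

step 1: dequeue 2; queue=[1,4,5,6,7]; order=2
step 2: dequeue 1; queue=[4,5,6,7,0]; order=2,1
step 3: dequeue 4; queue=[5,6,7,0,3]; order=2,1,4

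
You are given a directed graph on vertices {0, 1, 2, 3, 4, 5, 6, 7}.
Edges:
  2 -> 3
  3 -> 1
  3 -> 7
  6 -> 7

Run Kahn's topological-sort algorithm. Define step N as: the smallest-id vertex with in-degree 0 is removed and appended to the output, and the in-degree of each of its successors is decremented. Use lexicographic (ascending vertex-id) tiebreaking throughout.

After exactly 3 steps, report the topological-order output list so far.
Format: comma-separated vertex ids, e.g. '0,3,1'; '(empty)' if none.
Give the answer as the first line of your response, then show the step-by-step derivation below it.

0,2,3

step 1: output 0; order=[0]; indeg=(0,1,0,1,0,0,0,2)
step 2: output 2; order=[0,2]; indeg=(0,1,0,0,0,0,0,2)
step 3: output 3; order=[0,2,3]; indeg=(0,0,0,0,0,0,0,1)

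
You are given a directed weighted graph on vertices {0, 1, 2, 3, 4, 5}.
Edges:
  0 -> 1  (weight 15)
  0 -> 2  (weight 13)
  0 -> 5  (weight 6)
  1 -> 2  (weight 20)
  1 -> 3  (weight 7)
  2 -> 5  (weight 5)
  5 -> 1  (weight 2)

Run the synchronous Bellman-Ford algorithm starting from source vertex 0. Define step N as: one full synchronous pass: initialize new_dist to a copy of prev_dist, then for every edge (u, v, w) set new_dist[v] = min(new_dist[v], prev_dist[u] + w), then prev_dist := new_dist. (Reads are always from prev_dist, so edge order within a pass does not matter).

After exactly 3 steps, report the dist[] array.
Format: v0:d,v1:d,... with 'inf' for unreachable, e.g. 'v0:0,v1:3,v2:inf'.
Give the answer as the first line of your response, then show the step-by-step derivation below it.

v0:0,v1:8,v2:13,v3:15,v4:inf,v5:6

step 1: dist = v0:0,v1:15,v2:13,v3:inf,v4:inf,v5:6
step 2: dist = v0:0,v1:8,v2:13,v3:22,v4:inf,v5:6
step 3: dist = v0:0,v1:8,v2:13,v3:15,v4:inf,v5:6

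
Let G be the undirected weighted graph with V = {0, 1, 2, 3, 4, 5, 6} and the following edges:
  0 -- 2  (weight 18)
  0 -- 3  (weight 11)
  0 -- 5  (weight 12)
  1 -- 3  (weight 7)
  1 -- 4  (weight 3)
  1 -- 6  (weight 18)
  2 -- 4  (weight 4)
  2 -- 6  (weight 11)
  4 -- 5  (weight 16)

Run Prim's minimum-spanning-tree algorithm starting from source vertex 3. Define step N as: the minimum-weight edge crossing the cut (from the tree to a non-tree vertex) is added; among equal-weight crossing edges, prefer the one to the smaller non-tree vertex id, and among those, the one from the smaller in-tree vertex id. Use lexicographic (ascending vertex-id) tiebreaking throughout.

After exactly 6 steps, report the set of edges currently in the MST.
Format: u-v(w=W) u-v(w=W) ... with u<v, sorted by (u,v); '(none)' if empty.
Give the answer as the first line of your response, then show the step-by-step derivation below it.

0-3(w=11) 0-5(w=12) 1-3(w=7) 1-4(w=3) 2-4(w=4) 2-6(w=11)

step 1: add edge 1-3 (w=7); MST = {1-3(w=7)}
step 2: add edge 1-4 (w=3); MST = {1-3(w=7) 1-4(w=3)}
step 3: add edge 2-4 (w=4); MST = {1-3(w=7) 1-4(w=3) 2-4(w=4)}
step 4: add edge 0-3 (w=11); MST = {0-3(w=11) 1-3(w=7) 1-4(w=3) 2-4(w=4)}
step 5: add edge 2-6 (w=11); MST = {0-3(w=11) 1-3(w=7) 1-4(w=3) 2-4(w=4) 2-6(w=11)}
step 6: add edge 0-5 (w=12); MST = {0-3(w=11) 0-5(w=12) 1-3(w=7) 1-4(w=3) 2-4(w=4) 2-6(w=11)}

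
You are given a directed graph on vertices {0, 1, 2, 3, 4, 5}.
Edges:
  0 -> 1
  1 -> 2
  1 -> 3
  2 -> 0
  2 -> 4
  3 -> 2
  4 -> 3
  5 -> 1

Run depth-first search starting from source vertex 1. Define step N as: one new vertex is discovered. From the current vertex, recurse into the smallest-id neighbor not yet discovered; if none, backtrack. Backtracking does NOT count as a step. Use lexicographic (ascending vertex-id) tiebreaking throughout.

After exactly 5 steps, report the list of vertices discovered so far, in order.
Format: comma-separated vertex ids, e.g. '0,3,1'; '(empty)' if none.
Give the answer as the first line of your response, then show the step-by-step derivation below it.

1,2,0,4,3

step 1: discover 1; path=1; order=1
step 2: discover 2; path=1>2; order=1,2
step 3: discover 0; path=1>2>0; order=1,2,0
step 4: discover 4; path=1>2>4; order=1,2,0,4
step 5: discover 3; path=1>2>4>3; order=1,2,0,4,3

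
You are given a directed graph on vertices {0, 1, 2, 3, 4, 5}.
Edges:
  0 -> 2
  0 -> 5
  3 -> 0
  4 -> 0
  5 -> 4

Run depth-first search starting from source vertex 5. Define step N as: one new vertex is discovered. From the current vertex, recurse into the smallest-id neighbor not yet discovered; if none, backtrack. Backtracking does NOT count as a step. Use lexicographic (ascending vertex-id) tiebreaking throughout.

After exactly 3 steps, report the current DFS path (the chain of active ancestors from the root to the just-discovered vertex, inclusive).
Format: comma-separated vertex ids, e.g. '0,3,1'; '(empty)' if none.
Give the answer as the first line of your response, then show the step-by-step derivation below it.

5,4,0

step 1: discover 5; path=5; order=5
step 2: discover 4; path=5>4; order=5,4
step 3: discover 0; path=5>4>0; order=5,4,0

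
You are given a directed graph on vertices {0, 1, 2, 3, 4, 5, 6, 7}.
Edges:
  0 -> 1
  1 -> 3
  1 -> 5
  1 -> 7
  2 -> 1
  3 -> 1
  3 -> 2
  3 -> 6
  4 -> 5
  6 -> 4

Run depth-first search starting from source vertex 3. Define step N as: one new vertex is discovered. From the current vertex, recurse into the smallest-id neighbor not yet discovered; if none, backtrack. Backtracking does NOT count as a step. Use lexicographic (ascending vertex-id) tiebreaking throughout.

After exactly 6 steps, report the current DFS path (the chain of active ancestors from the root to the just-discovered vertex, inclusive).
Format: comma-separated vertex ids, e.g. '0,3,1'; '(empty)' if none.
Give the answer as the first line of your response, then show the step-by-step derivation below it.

3,6

step 1: discover 3; path=3; order=3
step 2: discover 1; path=3>1; order=3,1
step 3: discover 5; path=3>1>5; order=3,1,5
step 4: discover 7; path=3>1>7; order=3,1,5,7
step 5: discover 2; path=3>2; order=3,1,5,7,2
step 6: discover 6; path=3>6; order=3,1,5,7,2,6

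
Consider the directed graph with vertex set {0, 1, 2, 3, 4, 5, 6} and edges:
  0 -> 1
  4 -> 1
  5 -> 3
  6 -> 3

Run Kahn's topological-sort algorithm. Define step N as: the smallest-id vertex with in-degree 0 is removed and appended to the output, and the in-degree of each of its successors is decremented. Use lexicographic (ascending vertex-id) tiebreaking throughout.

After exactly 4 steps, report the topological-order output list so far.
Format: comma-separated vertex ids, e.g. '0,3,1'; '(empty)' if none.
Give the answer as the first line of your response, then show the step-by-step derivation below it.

0,2,4,1

step 1: output 0; order=[0]; indeg=(0,1,0,2,0,0,0)
step 2: output 2; order=[0,2]; indeg=(0,1,0,2,0,0,0)
step 3: output 4; order=[0,2,4]; indeg=(0,0,0,2,0,0,0)
step 4: output 1; order=[0,2,4,1]; indeg=(0,0,0,2,0,0,0)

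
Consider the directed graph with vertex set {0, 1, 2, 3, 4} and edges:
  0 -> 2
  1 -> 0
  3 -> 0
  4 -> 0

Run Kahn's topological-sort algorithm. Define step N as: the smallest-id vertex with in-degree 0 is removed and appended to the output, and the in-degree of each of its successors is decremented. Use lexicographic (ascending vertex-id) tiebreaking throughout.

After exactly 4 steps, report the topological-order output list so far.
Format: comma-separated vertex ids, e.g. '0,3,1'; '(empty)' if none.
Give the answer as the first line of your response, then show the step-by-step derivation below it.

1,3,4,0

step 1: output 1; order=[1]; indeg=(2,0,1,0,0)
step 2: output 3; order=[1,3]; indeg=(1,0,1,0,0)
step 3: output 4; order=[1,3,4]; indeg=(0,0,1,0,0)
step 4: output 0; order=[1,3,4,0]; indeg=(0,0,0,0,0)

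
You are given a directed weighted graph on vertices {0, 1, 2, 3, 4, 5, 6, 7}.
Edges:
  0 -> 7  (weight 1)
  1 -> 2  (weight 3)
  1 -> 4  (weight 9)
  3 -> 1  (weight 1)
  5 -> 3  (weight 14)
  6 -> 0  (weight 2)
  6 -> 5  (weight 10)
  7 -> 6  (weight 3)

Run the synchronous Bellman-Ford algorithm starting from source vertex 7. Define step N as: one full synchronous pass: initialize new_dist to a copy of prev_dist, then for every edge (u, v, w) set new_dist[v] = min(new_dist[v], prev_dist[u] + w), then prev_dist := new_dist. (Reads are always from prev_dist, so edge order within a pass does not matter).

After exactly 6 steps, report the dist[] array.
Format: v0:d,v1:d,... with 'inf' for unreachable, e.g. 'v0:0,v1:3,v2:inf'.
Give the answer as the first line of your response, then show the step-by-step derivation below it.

v0:5,v1:28,v2:31,v3:27,v4:37,v5:13,v6:3,v7:0

step 1: dist = v0:inf,v1:inf,v2:inf,v3:inf,v4:inf,v5:inf,v6:3,v7:0
step 2: dist = v0:5,v1:inf,v2:inf,v3:inf,v4:inf,v5:13,v6:3,v7:0
step 3: dist = v0:5,v1:inf,v2:inf,v3:27,v4:inf,v5:13,v6:3,v7:0
step 4: dist = v0:5,v1:28,v2:inf,v3:27,v4:inf,v5:13,v6:3,v7:0
step 5: dist = v0:5,v1:28,v2:31,v3:27,v4:37,v5:13,v6:3,v7:0
step 6: dist = v0:5,v1:28,v2:31,v3:27,v4:37,v5:13,v6:3,v7:0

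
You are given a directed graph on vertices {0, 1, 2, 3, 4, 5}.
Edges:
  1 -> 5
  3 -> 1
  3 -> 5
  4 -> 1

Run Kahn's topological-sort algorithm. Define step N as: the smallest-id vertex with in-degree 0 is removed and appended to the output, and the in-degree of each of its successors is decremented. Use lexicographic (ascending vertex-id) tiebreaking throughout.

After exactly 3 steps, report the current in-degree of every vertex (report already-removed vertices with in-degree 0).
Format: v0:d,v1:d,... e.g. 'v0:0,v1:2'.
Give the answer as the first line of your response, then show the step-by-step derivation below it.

v0:0,v1:1,v2:0,v3:0,v4:0,v5:1

step 1: output 0; order=[0]; indeg=(0,2,0,0,0,2)
step 2: output 2; order=[0,2]; indeg=(0,2,0,0,0,2)
step 3: output 3; order=[0,2,3]; indeg=(0,1,0,0,0,1)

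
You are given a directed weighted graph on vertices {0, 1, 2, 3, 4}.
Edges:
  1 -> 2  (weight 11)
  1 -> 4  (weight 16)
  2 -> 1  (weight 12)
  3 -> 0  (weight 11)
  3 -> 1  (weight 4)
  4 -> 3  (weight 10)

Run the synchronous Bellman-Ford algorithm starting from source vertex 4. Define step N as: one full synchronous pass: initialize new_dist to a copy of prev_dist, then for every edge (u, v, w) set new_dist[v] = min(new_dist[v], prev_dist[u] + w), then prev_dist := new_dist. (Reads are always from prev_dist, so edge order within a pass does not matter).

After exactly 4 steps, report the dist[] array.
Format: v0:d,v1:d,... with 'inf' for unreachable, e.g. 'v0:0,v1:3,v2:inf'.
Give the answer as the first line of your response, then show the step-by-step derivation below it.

v0:21,v1:14,v2:25,v3:10,v4:0

step 1: dist = v0:inf,v1:inf,v2:inf,v3:10,v4:0
step 2: dist = v0:21,v1:14,v2:inf,v3:10,v4:0
step 3: dist = v0:21,v1:14,v2:25,v3:10,v4:0
step 4: dist = v0:21,v1:14,v2:25,v3:10,v4:0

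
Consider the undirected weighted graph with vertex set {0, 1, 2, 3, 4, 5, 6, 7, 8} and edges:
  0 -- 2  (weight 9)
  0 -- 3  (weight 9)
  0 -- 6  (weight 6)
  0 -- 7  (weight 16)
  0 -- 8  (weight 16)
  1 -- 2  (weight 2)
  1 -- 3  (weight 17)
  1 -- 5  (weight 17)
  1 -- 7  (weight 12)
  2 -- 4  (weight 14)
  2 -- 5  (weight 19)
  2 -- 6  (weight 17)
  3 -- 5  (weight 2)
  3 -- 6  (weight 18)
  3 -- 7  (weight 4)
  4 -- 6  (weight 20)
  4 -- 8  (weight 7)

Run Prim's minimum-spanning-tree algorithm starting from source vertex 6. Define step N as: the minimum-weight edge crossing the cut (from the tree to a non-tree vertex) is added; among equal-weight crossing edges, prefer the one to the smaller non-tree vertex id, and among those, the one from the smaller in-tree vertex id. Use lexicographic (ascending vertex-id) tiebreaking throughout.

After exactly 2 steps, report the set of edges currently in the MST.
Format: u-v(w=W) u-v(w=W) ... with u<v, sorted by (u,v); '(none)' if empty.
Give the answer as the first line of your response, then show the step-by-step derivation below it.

0-2(w=9) 0-6(w=6)

step 1: add edge 0-6 (w=6); MST = {0-6(w=6)}
step 2: add edge 0-2 (w=9); MST = {0-2(w=9) 0-6(w=6)}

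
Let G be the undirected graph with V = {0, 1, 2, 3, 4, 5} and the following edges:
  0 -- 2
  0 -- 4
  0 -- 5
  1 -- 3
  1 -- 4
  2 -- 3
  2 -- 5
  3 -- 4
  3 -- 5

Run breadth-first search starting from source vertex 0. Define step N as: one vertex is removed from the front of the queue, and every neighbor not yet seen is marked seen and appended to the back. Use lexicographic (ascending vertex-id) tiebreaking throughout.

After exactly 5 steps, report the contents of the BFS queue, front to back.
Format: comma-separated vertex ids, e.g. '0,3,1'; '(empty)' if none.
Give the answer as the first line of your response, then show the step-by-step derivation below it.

1

step 1: dequeue 0; queue=[2,4,5]; order=0
step 2: dequeue 2; queue=[4,5,3]; order=0,2
step 3: dequeue 4; queue=[5,3,1]; order=0,2,4
step 4: dequeue 5; queue=[3,1]; order=0,2,4,5
step 5: dequeue 3; queue=[1]; order=0,2,4,5,3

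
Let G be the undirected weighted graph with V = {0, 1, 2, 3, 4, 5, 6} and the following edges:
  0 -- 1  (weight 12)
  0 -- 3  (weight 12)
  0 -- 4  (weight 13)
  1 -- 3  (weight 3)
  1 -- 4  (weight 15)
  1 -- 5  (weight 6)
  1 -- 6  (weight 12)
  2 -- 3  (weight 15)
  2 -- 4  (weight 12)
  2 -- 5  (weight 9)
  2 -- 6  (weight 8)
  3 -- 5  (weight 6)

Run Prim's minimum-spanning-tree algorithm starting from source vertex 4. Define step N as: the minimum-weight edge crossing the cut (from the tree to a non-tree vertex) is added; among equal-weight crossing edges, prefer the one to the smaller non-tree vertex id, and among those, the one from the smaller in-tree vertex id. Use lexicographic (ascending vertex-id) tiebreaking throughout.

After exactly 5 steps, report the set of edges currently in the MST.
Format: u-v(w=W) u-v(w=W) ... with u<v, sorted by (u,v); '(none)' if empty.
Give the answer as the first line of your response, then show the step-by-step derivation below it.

1-3(w=3) 1-5(w=6) 2-4(w=12) 2-5(w=9) 2-6(w=8)

step 1: add edge 2-4 (w=12); MST = {2-4(w=12)}
step 2: add edge 2-6 (w=8); MST = {2-4(w=12) 2-6(w=8)}
step 3: add edge 2-5 (w=9); MST = {2-4(w=12) 2-5(w=9) 2-6(w=8)}
step 4: add edge 1-5 (w=6); MST = {1-5(w=6) 2-4(w=12) 2-5(w=9) 2-6(w=8)}
step 5: add edge 1-3 (w=3); MST = {1-3(w=3) 1-5(w=6) 2-4(w=12) 2-5(w=9) 2-6(w=8)}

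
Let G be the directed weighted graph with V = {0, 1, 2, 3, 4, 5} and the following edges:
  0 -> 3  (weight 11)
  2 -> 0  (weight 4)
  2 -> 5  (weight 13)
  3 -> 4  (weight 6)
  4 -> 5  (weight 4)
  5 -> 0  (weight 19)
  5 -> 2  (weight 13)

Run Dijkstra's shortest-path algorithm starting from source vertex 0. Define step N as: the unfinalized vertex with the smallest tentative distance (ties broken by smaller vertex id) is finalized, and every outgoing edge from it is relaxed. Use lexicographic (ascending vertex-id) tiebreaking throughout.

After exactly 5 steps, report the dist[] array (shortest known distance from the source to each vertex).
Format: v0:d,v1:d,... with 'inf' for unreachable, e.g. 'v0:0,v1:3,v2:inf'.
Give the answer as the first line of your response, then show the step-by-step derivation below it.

v0:0,v1:inf,v2:34,v3:11,v4:17,v5:21

step 1: dist = v0:0,v1:inf,v2:inf,v3:11,v4:inf,v5:inf
step 2: dist = v0:0,v1:inf,v2:inf,v3:11,v4:17,v5:inf
step 3: dist = v0:0,v1:inf,v2:inf,v3:11,v4:17,v5:21
step 4: dist = v0:0,v1:inf,v2:34,v3:11,v4:17,v5:21
step 5: dist = v0:0,v1:inf,v2:34,v3:11,v4:17,v5:21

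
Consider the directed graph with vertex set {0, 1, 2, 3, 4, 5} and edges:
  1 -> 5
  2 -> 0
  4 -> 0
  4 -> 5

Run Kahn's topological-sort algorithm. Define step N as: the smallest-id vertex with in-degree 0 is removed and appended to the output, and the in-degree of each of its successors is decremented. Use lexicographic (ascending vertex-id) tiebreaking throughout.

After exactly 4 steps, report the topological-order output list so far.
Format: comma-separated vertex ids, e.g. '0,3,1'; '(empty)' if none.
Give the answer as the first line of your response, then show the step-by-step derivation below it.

1,2,3,4

step 1: output 1; order=[1]; indeg=(2,0,0,0,0,1)
step 2: output 2; order=[1,2]; indeg=(1,0,0,0,0,1)
step 3: output 3; order=[1,2,3]; indeg=(1,0,0,0,0,1)
step 4: output 4; order=[1,2,3,4]; indeg=(0,0,0,0,0,0)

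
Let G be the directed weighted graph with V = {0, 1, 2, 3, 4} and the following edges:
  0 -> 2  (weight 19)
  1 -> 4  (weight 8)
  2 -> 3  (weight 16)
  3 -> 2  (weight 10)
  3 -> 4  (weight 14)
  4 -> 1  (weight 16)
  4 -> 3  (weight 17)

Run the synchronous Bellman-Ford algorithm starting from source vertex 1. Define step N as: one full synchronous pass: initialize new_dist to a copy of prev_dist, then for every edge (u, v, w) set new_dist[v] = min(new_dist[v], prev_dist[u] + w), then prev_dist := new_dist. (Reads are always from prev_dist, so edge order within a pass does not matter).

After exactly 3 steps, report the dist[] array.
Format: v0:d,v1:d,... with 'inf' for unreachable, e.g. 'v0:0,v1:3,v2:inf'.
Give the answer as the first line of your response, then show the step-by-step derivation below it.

v0:inf,v1:0,v2:35,v3:25,v4:8

step 1: dist = v0:inf,v1:0,v2:inf,v3:inf,v4:8
step 2: dist = v0:inf,v1:0,v2:inf,v3:25,v4:8
step 3: dist = v0:inf,v1:0,v2:35,v3:25,v4:8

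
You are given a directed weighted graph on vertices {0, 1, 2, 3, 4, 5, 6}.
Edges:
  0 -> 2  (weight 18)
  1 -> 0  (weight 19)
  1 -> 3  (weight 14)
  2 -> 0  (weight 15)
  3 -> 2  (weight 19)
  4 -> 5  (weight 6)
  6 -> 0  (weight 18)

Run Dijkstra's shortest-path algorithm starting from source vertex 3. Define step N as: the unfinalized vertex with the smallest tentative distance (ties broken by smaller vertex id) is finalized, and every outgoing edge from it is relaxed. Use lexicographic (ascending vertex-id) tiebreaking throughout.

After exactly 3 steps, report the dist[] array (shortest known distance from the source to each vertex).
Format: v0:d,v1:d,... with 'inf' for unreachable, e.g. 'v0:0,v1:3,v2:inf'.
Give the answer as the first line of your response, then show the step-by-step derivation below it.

v0:34,v1:inf,v2:19,v3:0,v4:inf,v5:inf,v6:inf

step 1: dist = v0:inf,v1:inf,v2:19,v3:0,v4:inf,v5:inf,v6:inf
step 2: dist = v0:34,v1:inf,v2:19,v3:0,v4:inf,v5:inf,v6:inf
step 3: dist = v0:34,v1:inf,v2:19,v3:0,v4:inf,v5:inf,v6:inf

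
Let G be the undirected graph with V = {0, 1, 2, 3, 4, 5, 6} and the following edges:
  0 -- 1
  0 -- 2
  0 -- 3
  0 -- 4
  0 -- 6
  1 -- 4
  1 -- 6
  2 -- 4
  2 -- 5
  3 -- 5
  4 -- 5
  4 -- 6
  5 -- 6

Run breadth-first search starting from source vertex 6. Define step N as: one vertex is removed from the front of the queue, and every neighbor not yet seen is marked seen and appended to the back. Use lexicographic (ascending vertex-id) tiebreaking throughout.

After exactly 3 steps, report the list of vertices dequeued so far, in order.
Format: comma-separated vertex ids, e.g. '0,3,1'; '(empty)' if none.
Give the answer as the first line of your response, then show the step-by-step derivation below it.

6,0,1

step 1: dequeue 6; queue=[0,1,4,5]; order=6
step 2: dequeue 0; queue=[1,4,5,2,3]; order=6,0
step 3: dequeue 1; queue=[4,5,2,3]; order=6,0,1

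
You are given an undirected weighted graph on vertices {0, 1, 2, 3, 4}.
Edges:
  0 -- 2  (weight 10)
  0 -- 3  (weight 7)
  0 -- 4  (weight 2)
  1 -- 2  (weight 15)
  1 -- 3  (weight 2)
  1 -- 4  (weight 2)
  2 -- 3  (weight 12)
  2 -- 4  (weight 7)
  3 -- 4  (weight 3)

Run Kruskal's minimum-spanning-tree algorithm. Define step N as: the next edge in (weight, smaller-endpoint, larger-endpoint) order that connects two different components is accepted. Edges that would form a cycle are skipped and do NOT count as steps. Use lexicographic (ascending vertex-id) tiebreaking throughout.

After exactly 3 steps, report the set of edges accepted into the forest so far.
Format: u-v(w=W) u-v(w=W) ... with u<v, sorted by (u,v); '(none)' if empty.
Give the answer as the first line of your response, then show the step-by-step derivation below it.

0-4(w=2) 1-3(w=2) 1-4(w=2)

step 1: add edge 0-4 (w=2); MST = {0-4(w=2)}
step 2: add edge 1-3 (w=2); MST = {0-4(w=2) 1-3(w=2)}
step 3: add edge 1-4 (w=2); MST = {0-4(w=2) 1-3(w=2) 1-4(w=2)}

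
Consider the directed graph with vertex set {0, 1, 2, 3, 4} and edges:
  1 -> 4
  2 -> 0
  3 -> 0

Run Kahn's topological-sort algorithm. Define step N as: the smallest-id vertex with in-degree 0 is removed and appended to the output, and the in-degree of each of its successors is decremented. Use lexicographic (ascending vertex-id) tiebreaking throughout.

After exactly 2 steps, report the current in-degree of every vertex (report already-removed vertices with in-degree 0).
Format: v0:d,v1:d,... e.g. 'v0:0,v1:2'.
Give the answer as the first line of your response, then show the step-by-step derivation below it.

v0:1,v1:0,v2:0,v3:0,v4:0

step 1: output 1; order=[1]; indeg=(2,0,0,0,0)
step 2: output 2; order=[1,2]; indeg=(1,0,0,0,0)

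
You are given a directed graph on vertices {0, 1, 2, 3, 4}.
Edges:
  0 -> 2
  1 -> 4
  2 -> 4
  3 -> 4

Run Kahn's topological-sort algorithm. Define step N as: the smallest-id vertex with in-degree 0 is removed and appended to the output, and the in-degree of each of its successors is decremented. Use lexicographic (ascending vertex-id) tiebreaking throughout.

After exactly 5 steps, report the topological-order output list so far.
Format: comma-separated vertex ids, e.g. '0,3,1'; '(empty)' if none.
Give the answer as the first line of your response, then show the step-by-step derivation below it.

0,1,2,3,4

step 1: output 0; order=[0]; indeg=(0,0,0,0,3)
step 2: output 1; order=[0,1]; indeg=(0,0,0,0,2)
step 3: output 2; order=[0,1,2]; indeg=(0,0,0,0,1)
step 4: output 3; order=[0,1,2,3]; indeg=(0,0,0,0,0)
step 5: output 4; order=[0,1,2,3,4]; indeg=(0,0,0,0,0)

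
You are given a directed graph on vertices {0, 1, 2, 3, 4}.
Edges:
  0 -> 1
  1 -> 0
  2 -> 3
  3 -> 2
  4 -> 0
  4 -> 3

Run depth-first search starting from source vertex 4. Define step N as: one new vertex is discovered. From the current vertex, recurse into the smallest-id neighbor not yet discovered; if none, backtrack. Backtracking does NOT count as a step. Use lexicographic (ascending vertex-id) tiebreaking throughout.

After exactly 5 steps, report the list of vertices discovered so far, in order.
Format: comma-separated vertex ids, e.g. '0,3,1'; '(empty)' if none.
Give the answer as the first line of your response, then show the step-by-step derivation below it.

4,0,1,3,2

step 1: discover 4; path=4; order=4
step 2: discover 0; path=4>0; order=4,0
step 3: discover 1; path=4>0>1; order=4,0,1
step 4: discover 3; path=4>3; order=4,0,1,3
step 5: discover 2; path=4>3>2; order=4,0,1,3,2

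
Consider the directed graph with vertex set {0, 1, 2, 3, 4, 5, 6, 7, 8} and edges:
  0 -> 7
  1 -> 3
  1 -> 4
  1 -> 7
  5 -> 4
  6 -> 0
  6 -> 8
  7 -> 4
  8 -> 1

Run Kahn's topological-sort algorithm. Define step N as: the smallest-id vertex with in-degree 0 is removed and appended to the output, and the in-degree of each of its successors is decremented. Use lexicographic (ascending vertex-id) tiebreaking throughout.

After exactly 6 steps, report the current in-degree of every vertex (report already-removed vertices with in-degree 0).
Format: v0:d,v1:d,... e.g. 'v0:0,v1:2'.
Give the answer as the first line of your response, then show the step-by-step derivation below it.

v0:0,v1:0,v2:0,v3:0,v4:1,v5:0,v6:0,v7:0,v8:0

step 1: output 2; order=[2]; indeg=(1,1,0,1,3,0,0,2,1)
step 2: output 5; order=[2,5]; indeg=(1,1,0,1,2,0,0,2,1)
step 3: output 6; order=[2,5,6]; indeg=(0,1,0,1,2,0,0,2,0)
step 4: output 0; order=[2,5,6,0]; indeg=(0,1,0,1,2,0,0,1,0)
step 5: output 8; order=[2,5,6,0,8]; indeg=(0,0,0,1,2,0,0,1,0)
step 6: output 1; order=[2,5,6,0,8,1]; indeg=(0,0,0,0,1,0,0,0,0)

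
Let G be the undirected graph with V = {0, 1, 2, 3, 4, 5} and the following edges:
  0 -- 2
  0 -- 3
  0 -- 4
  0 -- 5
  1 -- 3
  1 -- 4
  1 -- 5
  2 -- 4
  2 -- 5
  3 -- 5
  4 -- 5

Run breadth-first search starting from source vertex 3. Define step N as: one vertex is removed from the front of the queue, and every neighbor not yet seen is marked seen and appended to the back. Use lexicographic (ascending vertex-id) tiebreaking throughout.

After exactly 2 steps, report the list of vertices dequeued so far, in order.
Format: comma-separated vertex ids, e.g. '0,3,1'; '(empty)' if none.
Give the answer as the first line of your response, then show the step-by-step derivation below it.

3,0

step 1: dequeue 3; queue=[0,1,5]; order=3
step 2: dequeue 0; queue=[1,5,2,4]; order=3,0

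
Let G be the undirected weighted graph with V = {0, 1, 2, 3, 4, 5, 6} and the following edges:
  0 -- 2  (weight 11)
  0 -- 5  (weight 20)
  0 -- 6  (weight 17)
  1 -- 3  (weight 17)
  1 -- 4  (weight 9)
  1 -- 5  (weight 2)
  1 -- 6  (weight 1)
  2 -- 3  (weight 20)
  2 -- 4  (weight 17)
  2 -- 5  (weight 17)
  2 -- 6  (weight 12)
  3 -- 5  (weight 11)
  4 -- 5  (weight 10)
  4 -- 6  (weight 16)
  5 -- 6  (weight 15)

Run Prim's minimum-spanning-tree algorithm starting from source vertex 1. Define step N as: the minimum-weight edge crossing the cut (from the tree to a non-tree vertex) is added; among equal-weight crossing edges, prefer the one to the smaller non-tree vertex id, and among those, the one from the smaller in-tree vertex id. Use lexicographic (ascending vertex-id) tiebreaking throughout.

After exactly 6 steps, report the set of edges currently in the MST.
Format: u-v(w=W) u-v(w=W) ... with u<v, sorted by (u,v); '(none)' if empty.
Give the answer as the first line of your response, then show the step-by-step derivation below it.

0-2(w=11) 1-4(w=9) 1-5(w=2) 1-6(w=1) 2-6(w=12) 3-5(w=11)

step 1: add edge 1-6 (w=1); MST = {1-6(w=1)}
step 2: add edge 1-5 (w=2); MST = {1-5(w=2) 1-6(w=1)}
step 3: add edge 1-4 (w=9); MST = {1-4(w=9) 1-5(w=2) 1-6(w=1)}
step 4: add edge 3-5 (w=11); MST = {1-4(w=9) 1-5(w=2) 1-6(w=1) 3-5(w=11)}
step 5: add edge 2-6 (w=12); MST = {1-4(w=9) 1-5(w=2) 1-6(w=1) 2-6(w=12) 3-5(w=11)}
step 6: add edge 0-2 (w=11); MST = {0-2(w=11) 1-4(w=9) 1-5(w=2) 1-6(w=1) 2-6(w=12) 3-5(w=11)}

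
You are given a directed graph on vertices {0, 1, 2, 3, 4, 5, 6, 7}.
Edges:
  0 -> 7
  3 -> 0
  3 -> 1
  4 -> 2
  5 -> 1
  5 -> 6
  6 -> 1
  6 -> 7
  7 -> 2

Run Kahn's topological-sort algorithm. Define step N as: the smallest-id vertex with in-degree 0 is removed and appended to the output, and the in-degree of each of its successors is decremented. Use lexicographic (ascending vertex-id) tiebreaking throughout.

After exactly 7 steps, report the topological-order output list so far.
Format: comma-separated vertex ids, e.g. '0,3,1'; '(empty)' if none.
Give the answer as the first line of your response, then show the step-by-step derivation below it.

3,0,4,5,6,1,7

step 1: output 3; order=[3]; indeg=(0,2,2,0,0,0,1,2)
step 2: output 0; order=[3,0]; indeg=(0,2,2,0,0,0,1,1)
step 3: output 4; order=[3,0,4]; indeg=(0,2,1,0,0,0,1,1)
step 4: output 5; order=[3,0,4,5]; indeg=(0,1,1,0,0,0,0,1)
step 5: output 6; order=[3,0,4,5,6]; indeg=(0,0,1,0,0,0,0,0)
step 6: output 1; order=[3,0,4,5,6,1]; indeg=(0,0,1,0,0,0,0,0)
step 7: output 7; order=[3,0,4,5,6,1,7]; indeg=(0,0,0,0,0,0,0,0)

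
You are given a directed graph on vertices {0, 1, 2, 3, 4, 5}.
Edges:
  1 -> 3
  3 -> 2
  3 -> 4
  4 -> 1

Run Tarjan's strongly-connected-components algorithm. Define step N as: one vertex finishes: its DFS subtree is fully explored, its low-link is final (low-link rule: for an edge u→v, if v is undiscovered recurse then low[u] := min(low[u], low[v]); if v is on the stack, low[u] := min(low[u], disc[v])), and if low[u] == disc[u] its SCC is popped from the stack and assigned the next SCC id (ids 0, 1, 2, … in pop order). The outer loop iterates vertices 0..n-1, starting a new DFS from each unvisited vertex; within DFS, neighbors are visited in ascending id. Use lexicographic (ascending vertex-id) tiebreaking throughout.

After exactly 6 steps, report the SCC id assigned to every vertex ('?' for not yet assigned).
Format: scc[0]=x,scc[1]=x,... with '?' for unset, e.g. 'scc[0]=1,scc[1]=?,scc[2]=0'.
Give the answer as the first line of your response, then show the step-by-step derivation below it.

scc[0]=0,scc[1]=2,scc[2]=1,scc[3]=2,scc[4]=2,scc[5]=3

step 1: low=(low[0]=0,low[1]=?,low[2]=?,low[3]=?,low[4]=?,low[5]=?); scc=(scc[0]=0,scc[1]=?,scc[2]=?,scc[3]=?,scc[4]=?,scc[5]=?)
step 2: low=(low[0]=0,low[1]=1,low[2]=3,low[3]=2,low[4]=?,low[5]=?); scc=(scc[0]=0,scc[1]=?,scc[2]=1,scc[3]=?,scc[4]=?,scc[5]=?)
step 3: low=(low[0]=0,low[1]=1,low[2]=3,low[3]=2,low[4]=1,low[5]=?); scc=(scc[0]=0,scc[1]=?,scc[2]=1,scc[3]=?,scc[4]=?,scc[5]=?)
step 4: low=(low[0]=0,low[1]=1,low[2]=3,low[3]=1,low[4]=1,low[5]=?); scc=(scc[0]=0,scc[1]=?,scc[2]=1,scc[3]=?,scc[4]=?,scc[5]=?)
step 5: low=(low[0]=0,low[1]=1,low[2]=3,low[3]=1,low[4]=1,low[5]=?); scc=(scc[0]=0,scc[1]=2,scc[2]=1,scc[3]=2,scc[4]=2,scc[5]=?)
step 6: low=(low[0]=0,low[1]=1,low[2]=3,low[3]=1,low[4]=1,low[5]=5); scc=(scc[0]=0,scc[1]=2,scc[2]=1,scc[3]=2,scc[4]=2,scc[5]=3)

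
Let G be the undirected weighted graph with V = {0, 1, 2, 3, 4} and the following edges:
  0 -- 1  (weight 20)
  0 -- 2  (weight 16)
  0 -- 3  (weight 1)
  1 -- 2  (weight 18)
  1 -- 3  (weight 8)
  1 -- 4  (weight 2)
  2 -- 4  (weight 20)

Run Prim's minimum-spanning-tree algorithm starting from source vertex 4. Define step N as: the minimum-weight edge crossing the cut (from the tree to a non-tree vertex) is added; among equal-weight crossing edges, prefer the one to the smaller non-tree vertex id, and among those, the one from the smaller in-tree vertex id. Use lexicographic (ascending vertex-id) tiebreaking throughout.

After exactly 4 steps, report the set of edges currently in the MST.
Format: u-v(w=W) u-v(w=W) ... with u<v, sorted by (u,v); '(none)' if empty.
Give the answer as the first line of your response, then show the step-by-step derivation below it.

0-2(w=16) 0-3(w=1) 1-3(w=8) 1-4(w=2)

step 1: add edge 1-4 (w=2); MST = {1-4(w=2)}
step 2: add edge 1-3 (w=8); MST = {1-3(w=8) 1-4(w=2)}
step 3: add edge 0-3 (w=1); MST = {0-3(w=1) 1-3(w=8) 1-4(w=2)}
step 4: add edge 0-2 (w=16); MST = {0-2(w=16) 0-3(w=1) 1-3(w=8) 1-4(w=2)}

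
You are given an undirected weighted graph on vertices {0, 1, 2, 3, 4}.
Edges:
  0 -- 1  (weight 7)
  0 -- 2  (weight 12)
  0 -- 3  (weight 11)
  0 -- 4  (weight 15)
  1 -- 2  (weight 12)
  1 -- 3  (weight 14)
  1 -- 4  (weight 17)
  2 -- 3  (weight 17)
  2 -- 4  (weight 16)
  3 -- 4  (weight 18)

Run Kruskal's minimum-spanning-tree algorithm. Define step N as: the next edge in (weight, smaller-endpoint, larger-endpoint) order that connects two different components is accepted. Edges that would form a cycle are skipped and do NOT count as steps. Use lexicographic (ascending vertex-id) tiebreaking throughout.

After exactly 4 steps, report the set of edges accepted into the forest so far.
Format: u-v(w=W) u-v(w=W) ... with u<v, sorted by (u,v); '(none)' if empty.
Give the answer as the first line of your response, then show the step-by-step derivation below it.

0-1(w=7) 0-2(w=12) 0-3(w=11) 0-4(w=15)

step 1: add edge 0-1 (w=7); MST = {0-1(w=7)}
step 2: add edge 0-3 (w=11); MST = {0-1(w=7) 0-3(w=11)}
step 3: add edge 0-2 (w=12); MST = {0-1(w=7) 0-2(w=12) 0-3(w=11)}
step 4: add edge 0-4 (w=15); MST = {0-1(w=7) 0-2(w=12) 0-3(w=11) 0-4(w=15)}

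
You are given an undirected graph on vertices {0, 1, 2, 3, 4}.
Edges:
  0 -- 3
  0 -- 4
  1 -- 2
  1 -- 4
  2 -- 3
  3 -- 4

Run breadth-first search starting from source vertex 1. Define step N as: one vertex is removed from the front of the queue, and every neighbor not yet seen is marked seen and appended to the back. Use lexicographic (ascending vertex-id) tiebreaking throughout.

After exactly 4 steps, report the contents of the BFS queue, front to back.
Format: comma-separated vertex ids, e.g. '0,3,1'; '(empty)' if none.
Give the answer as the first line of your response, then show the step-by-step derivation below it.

0

step 1: dequeue 1; queue=[2,4]; order=1
step 2: dequeue 2; queue=[4,3]; order=1,2
step 3: dequeue 4; queue=[3,0]; order=1,2,4
step 4: dequeue 3; queue=[0]; order=1,2,4,3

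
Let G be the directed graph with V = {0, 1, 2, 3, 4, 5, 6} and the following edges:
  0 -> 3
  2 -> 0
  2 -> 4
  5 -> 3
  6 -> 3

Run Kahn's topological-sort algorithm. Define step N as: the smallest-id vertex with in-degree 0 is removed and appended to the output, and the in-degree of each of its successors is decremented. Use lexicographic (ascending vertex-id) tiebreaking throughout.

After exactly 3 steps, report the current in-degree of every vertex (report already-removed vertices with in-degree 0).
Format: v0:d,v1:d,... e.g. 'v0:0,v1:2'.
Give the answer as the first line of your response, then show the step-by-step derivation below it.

v0:0,v1:0,v2:0,v3:2,v4:0,v5:0,v6:0

step 1: output 1; order=[1]; indeg=(1,0,0,3,1,0,0)
step 2: output 2; order=[1,2]; indeg=(0,0,0,3,0,0,0)
step 3: output 0; order=[1,2,0]; indeg=(0,0,0,2,0,0,0)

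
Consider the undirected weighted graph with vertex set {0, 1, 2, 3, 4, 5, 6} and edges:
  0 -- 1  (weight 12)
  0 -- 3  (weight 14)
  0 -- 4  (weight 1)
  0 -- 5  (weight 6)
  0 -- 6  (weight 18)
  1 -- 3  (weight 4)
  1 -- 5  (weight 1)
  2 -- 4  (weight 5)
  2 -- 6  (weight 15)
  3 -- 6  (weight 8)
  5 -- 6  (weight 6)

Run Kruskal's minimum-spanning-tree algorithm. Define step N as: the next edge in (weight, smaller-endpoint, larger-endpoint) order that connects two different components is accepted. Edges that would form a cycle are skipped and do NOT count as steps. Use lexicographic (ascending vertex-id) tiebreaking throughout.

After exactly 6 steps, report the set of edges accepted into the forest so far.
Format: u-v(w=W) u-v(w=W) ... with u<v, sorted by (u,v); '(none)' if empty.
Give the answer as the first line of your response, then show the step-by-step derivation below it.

0-4(w=1) 0-5(w=6) 1-3(w=4) 1-5(w=1) 2-4(w=5) 5-6(w=6)

step 1: add edge 0-4 (w=1); MST = {0-4(w=1)}
step 2: add edge 1-5 (w=1); MST = {0-4(w=1) 1-5(w=1)}
step 3: add edge 1-3 (w=4); MST = {0-4(w=1) 1-3(w=4) 1-5(w=1)}
step 4: add edge 2-4 (w=5); MST = {0-4(w=1) 1-3(w=4) 1-5(w=1) 2-4(w=5)}
step 5: add edge 0-5 (w=6); MST = {0-4(w=1) 0-5(w=6) 1-3(w=4) 1-5(w=1) 2-4(w=5)}
step 6: add edge 5-6 (w=6); MST = {0-4(w=1) 0-5(w=6) 1-3(w=4) 1-5(w=1) 2-4(w=5) 5-6(w=6)}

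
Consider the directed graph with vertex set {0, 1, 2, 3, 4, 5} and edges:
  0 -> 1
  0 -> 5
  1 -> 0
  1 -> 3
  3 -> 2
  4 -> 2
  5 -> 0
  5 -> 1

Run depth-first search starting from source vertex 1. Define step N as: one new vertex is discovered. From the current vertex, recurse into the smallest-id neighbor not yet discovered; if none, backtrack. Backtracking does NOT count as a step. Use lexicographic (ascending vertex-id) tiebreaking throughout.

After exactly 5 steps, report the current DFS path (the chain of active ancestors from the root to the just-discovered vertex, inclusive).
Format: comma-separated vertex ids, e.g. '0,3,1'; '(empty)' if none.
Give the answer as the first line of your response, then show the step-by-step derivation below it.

1,3,2

step 1: discover 1; path=1; order=1
step 2: discover 0; path=1>0; order=1,0
step 3: discover 5; path=1>0>5; order=1,0,5
step 4: discover 3; path=1>3; order=1,0,5,3
step 5: discover 2; path=1>3>2; order=1,0,5,3,2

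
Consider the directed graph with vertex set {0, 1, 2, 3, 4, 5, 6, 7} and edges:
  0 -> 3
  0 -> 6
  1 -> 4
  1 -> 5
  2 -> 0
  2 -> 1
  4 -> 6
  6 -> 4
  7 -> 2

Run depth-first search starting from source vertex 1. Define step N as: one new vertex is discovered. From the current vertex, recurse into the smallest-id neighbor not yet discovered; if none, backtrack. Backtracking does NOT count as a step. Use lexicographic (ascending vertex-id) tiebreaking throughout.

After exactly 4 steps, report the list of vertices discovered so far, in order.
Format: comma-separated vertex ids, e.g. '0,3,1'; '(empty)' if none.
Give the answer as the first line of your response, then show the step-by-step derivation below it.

1,4,6,5

step 1: discover 1; path=1; order=1
step 2: discover 4; path=1>4; order=1,4
step 3: discover 6; path=1>4>6; order=1,4,6
step 4: discover 5; path=1>5; order=1,4,6,5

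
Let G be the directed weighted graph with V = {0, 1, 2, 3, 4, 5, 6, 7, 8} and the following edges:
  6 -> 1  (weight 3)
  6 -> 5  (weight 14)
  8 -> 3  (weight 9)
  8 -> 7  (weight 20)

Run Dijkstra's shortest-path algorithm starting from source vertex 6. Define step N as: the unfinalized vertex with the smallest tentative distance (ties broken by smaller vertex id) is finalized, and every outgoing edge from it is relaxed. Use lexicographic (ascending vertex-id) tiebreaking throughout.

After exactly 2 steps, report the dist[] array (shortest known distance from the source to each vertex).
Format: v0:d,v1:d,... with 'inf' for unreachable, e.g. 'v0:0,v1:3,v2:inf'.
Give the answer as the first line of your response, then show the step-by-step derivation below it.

v0:inf,v1:3,v2:inf,v3:inf,v4:inf,v5:14,v6:0,v7:inf,v8:inf

step 1: dist = v0:inf,v1:3,v2:inf,v3:inf,v4:inf,v5:14,v6:0,v7:inf,v8:inf
step 2: dist = v0:inf,v1:3,v2:inf,v3:inf,v4:inf,v5:14,v6:0,v7:inf,v8:inf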